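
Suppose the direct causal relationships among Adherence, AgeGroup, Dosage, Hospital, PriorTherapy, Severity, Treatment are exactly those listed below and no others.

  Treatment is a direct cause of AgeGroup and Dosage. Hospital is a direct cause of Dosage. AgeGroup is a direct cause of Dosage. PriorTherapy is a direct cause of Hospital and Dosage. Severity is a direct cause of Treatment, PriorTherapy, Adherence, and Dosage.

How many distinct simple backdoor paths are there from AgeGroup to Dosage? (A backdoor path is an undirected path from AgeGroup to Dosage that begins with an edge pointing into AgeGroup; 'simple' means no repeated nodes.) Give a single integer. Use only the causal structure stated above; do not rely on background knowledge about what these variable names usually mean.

4

A backdoor path from AgeGroup to Dosage is any simple undirected path whose first edge points into AgeGroup (i.e. leaves AgeGroup via a parent).
Parents of AgeGroup: {Treatment}.
Enumerating:
  P1: AgeGroup <- Treatment <- Severity -> PriorTherapy -> Hospital -> Dosage
  P2: AgeGroup <- Treatment <- Severity -> PriorTherapy -> Dosage
  P3: AgeGroup <- Treatment <- Severity -> Dosage
  P4: AgeGroup <- Treatment -> Dosage
That exhausts the simple backdoor paths. Count: 4.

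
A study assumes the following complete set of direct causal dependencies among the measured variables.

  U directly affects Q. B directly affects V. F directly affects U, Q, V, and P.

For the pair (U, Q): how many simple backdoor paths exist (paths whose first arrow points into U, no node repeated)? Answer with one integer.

1

A backdoor path from U to Q is any simple undirected path whose first edge points into U (i.e. leaves U via a parent).
Parents of U: {F}.
Enumerating:
  P1: U <- F -> Q
That exhausts the simple backdoor paths. Count: 1.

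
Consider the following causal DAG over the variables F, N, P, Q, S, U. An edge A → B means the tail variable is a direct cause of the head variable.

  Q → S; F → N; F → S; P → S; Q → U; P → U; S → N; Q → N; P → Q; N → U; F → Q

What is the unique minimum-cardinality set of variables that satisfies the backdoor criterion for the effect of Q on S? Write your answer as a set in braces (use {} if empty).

{F, P}

Variables eligible for adjustment (non-descendants of Q, excluding Q and S): {F, P}.
Backdoor paths from Q to S:
  P1: Q <- P -> S
  P2: Q <- P -> U <- N <- F -> S
  P3: Q <- P -> U <- N <- S
  P4: Q <- F -> S
  P5: Q <- F -> N <- S
  P6: Q <- F -> N -> U <- P -> S
The empty set is not sufficient: P1 (Q <- P -> S) has no collider blocking it and no conditioned non-collider, so it is open.
Try {F, P}:
  P1: blocked at fork node P ∈ conditioning set.
  P2: blocked at fork node P ∈ conditioning set.
  P3: blocked at fork node P ∈ conditioning set.
  P4: blocked at fork node F ∈ conditioning set.
  P5: blocked at fork node F ∈ conditioning set.
  P6: blocked at fork node F ∈ conditioning set.
{F, P} contains no descendant of Q and blocks every backdoor path.
Every element of {F, P} is needed (dropping F leaves P4 open; dropping P leaves P1 open), so no proper subset is valid.
Among all size-2 subsets of the eligible variables, only {F, P} blocks every backdoor path, so it is the unique smallest valid adjustment set.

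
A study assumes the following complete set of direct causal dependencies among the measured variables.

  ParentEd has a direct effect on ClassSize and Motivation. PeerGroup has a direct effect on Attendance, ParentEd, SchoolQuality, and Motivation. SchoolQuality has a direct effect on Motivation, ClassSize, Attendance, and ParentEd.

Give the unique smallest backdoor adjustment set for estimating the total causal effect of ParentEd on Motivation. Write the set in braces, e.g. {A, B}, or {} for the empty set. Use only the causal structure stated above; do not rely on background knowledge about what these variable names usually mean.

Variables eligible for adjustment (non-descendants of ParentEd, excluding ParentEd and Motivation): {Attendance, PeerGroup, SchoolQuality}.
Backdoor paths from ParentEd to Motivation:
  P1: ParentEd <- PeerGroup -> SchoolQuality -> Motivation
  P2: ParentEd <- PeerGroup -> Motivation
  P3: ParentEd <- PeerGroup -> Attendance <- SchoolQuality -> Motivation
  P4: ParentEd <- SchoolQuality <- PeerGroup -> Motivation
  P5: ParentEd <- SchoolQuality -> Motivation
  P6: ParentEd <- SchoolQuality -> Attendance <- PeerGroup -> Motivation
The empty set is not sufficient: P1 (ParentEd <- PeerGroup -> SchoolQuality -> Motivation) has no collider blocking it and no conditioned non-collider, so it is open.
Try {PeerGroup, SchoolQuality}:
  P1: blocked at fork node PeerGroup ∈ conditioning set.
  P2: blocked at fork node PeerGroup ∈ conditioning set.
  P3: blocked at fork node PeerGroup ∈ conditioning set.
  P4: blocked at chain node SchoolQuality ∈ conditioning set.
  P5: blocked at fork node SchoolQuality ∈ conditioning set.
  P6: blocked at fork node SchoolQuality ∈ conditioning set.
{PeerGroup, SchoolQuality} contains no descendant of ParentEd and blocks every backdoor path.
Every element of {PeerGroup, SchoolQuality} is needed (dropping PeerGroup leaves P2 open; dropping SchoolQuality leaves P5 open), so no proper subset is valid.
Among all size-2 subsets of the eligible variables, only {PeerGroup, SchoolQuality} blocks every backdoor path, so it is the unique smallest valid adjustment set.

{PeerGroup, SchoolQuality}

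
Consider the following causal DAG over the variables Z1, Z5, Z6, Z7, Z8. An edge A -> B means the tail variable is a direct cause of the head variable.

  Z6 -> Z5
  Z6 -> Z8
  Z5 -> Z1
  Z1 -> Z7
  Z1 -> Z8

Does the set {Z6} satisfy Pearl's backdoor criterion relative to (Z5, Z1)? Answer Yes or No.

Yes

Backdoor paths from Z5 to Z1 (paths whose first edge points into Z5):
  P1: Z5 <- Z6 -> Z8 <- Z1
Condition 1 (no descendant of Z5 in the set): holds — descendants of Z5 are {Z1, Z7, Z8}; none are in {Z6}.
Condition 2 (every backdoor path blocked by {Z6}):
  P1: blocked at fork node Z6 ∈ conditioning set.
{Z6} satisfies the backdoor criterion.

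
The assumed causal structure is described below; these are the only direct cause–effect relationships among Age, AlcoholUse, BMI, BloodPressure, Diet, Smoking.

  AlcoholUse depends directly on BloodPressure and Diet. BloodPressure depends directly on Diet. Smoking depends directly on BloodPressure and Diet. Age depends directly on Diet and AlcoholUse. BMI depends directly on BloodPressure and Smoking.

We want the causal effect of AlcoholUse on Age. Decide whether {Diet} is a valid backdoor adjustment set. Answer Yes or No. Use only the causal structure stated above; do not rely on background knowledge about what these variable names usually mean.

Yes

Backdoor paths from AlcoholUse to Age (paths whose first edge points into AlcoholUse):
  P1: AlcoholUse <- Diet -> Age
  P2: AlcoholUse <- BloodPressure <- Diet -> Age
  P3: AlcoholUse <- BloodPressure -> Smoking <- Diet -> Age
  P4: AlcoholUse <- BloodPressure -> BMI <- Smoking <- Diet -> Age
Condition 1 (no descendant of AlcoholUse in the set): holds — descendants of AlcoholUse are {Age}; none are in {Diet}.
Condition 2 (every backdoor path blocked by {Diet}):
  P1: blocked at fork node Diet ∈ conditioning set.
  P2: blocked at fork node Diet ∈ conditioning set.
  P3: blocked at collider Smoking (neither it nor any descendant is in the conditioning set).
  P4: blocked at collider BMI (neither it nor any descendant is in the conditioning set).
{Diet} satisfies the backdoor criterion.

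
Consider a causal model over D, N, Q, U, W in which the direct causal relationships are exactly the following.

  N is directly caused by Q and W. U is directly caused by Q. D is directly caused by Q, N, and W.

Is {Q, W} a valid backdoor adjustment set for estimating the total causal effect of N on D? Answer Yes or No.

Backdoor paths from N to D (paths whose first edge points into N):
  P1: N <- W -> D
  P2: N <- Q -> D
Condition 1 (no descendant of N in the set): holds — descendants of N are {D}; none are in {Q, W}.
Condition 2 (every backdoor path blocked by {Q, W}):
  P1: blocked at fork node W ∈ conditioning set.
  P2: blocked at fork node Q ∈ conditioning set.
{Q, W} satisfies the backdoor criterion.

Yes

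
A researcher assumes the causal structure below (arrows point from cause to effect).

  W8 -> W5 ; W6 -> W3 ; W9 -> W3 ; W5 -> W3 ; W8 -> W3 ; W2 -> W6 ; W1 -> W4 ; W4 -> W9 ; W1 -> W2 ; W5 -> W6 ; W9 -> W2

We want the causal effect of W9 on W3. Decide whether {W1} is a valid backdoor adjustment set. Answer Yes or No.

Yes

Backdoor paths from W9 to W3 (paths whose first edge points into W9):
  P1: W9 <- W4 <- W1 -> W2 -> W6 <- W5 <- W8 -> W3
  P2: W9 <- W4 <- W1 -> W2 -> W6 <- W5 -> W3
  P3: W9 <- W4 <- W1 -> W2 -> W6 -> W3
Condition 1 (no descendant of W9 in the set): holds — descendants of W9 are {W2, W3, W6}; none are in {W1}.
Condition 2 (every backdoor path blocked by {W1}):
  P1: blocked at fork node W1 ∈ conditioning set.
  P2: blocked at fork node W1 ∈ conditioning set.
  P3: blocked at fork node W1 ∈ conditioning set.
{W1} satisfies the backdoor criterion.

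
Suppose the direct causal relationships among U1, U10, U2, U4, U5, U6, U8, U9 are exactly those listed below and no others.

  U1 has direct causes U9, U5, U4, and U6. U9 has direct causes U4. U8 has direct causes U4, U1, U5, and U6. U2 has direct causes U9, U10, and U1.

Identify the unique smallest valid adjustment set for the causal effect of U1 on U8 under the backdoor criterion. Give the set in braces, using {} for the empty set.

Variables eligible for adjustment (non-descendants of U1, excluding U1 and U8): {U10, U4, U5, U6, U9}.
Backdoor paths from U1 to U8:
  P1: U1 <- U5 -> U8
  P2: U1 <- U4 -> U8
  P3: U1 <- U9 <- U4 -> U8
  P4: U1 <- U6 -> U8
The empty set is not sufficient: P1 (U1 <- U5 -> U8) has no collider blocking it and no conditioned non-collider, so it is open.
Try {U4, U5, U6}:
  P1: blocked at fork node U5 ∈ conditioning set.
  P2: blocked at fork node U4 ∈ conditioning set.
  P3: blocked at fork node U4 ∈ conditioning set.
  P4: blocked at fork node U6 ∈ conditioning set.
{U4, U5, U6} contains no descendant of U1 and blocks every backdoor path.
Every element of {U4, U5, U6} is needed (dropping U4 leaves P2 open; dropping U5 leaves P1 open; dropping U6 leaves P4 open), so no proper subset is valid.
Among all size-3 subsets of the eligible variables, only {U4, U5, U6} blocks every backdoor path, so it is the unique smallest valid adjustment set.

{U4, U5, U6}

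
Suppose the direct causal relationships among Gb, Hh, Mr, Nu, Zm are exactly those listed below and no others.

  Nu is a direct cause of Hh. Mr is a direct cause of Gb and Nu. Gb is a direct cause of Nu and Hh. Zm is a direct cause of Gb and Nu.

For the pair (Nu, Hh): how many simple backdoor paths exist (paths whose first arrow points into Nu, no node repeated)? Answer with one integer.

3

A backdoor path from Nu to Hh is any simple undirected path whose first edge points into Nu (i.e. leaves Nu via a parent).
Parents of Nu: {Gb, Mr, Zm}.
Enumerating:
  P1: Nu <- Zm -> Gb -> Hh
  P2: Nu <- Mr -> Gb -> Hh
  P3: Nu <- Gb -> Hh
That exhausts the simple backdoor paths. Count: 3.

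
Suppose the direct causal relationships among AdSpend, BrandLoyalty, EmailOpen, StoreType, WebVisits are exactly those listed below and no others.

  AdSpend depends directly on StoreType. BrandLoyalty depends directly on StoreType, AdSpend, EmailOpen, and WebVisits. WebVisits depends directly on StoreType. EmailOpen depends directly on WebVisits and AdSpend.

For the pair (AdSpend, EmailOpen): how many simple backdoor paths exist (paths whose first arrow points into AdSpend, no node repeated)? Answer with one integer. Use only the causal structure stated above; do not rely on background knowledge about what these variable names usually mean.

4

A backdoor path from AdSpend to EmailOpen is any simple undirected path whose first edge points into AdSpend (i.e. leaves AdSpend via a parent).
Parents of AdSpend: {StoreType}.
Enumerating:
  P1: AdSpend <- StoreType -> WebVisits -> EmailOpen
  P2: AdSpend <- StoreType -> WebVisits -> BrandLoyalty <- EmailOpen
  P3: AdSpend <- StoreType -> BrandLoyalty <- WebVisits -> EmailOpen
  P4: AdSpend <- StoreType -> BrandLoyalty <- EmailOpen
That exhausts the simple backdoor paths. Count: 4.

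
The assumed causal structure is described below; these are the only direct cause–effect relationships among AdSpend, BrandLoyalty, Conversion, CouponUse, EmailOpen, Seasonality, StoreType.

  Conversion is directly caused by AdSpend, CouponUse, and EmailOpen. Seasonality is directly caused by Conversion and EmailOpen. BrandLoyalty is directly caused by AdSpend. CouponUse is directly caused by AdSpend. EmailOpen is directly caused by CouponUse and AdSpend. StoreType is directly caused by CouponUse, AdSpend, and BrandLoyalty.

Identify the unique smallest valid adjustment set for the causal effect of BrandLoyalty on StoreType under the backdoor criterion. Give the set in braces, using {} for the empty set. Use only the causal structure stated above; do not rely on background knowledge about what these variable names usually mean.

{AdSpend}

Variables eligible for adjustment (non-descendants of BrandLoyalty, excluding BrandLoyalty and StoreType): {AdSpend, Conversion, CouponUse, EmailOpen, Seasonality}.
Backdoor paths from BrandLoyalty to StoreType:
  P1: BrandLoyalty <- AdSpend -> CouponUse -> StoreType
  P2: BrandLoyalty <- AdSpend -> EmailOpen <- CouponUse -> StoreType
  P3: BrandLoyalty <- AdSpend -> EmailOpen -> Conversion <- CouponUse -> StoreType
  P4: BrandLoyalty <- AdSpend -> EmailOpen -> Seasonality <- Conversion <- CouponUse -> StoreType
  P5: BrandLoyalty <- AdSpend -> StoreType
  P6: BrandLoyalty <- AdSpend -> Conversion <- CouponUse -> StoreType
  P7: BrandLoyalty <- AdSpend -> Conversion <- EmailOpen <- CouponUse -> StoreType
  P8: BrandLoyalty <- AdSpend -> Conversion -> Seasonality <- EmailOpen <- CouponUse -> StoreType
The empty set is not sufficient: P1 (BrandLoyalty <- AdSpend -> CouponUse -> StoreType) has no collider blocking it and no conditioned non-collider, so it is open.
Try {AdSpend}:
  P1: blocked at fork node AdSpend ∈ conditioning set.
  P2: blocked at fork node AdSpend ∈ conditioning set.
  P3: blocked at fork node AdSpend ∈ conditioning set.
  P4: blocked at fork node AdSpend ∈ conditioning set.
  P5: blocked at fork node AdSpend ∈ conditioning set.
  P6: blocked at fork node AdSpend ∈ conditioning set.
  P7: blocked at fork node AdSpend ∈ conditioning set.
  P8: blocked at fork node AdSpend ∈ conditioning set.
{AdSpend} contains no descendant of BrandLoyalty and blocks every backdoor path.
No other singleton works — e.g. {CouponUse} leaves P5 open — so {AdSpend} is the unique smallest valid adjustment set.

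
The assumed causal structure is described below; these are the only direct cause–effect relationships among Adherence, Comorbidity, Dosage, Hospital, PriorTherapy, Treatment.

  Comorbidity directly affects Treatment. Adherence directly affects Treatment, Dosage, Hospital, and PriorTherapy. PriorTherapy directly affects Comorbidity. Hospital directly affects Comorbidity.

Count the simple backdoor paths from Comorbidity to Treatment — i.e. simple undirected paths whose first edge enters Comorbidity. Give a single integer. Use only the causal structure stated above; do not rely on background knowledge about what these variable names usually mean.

2

A backdoor path from Comorbidity to Treatment is any simple undirected path whose first edge points into Comorbidity (i.e. leaves Comorbidity via a parent).
Parents of Comorbidity: {Hospital, PriorTherapy}.
Enumerating:
  P1: Comorbidity <- PriorTherapy <- Adherence -> Treatment
  P2: Comorbidity <- Hospital <- Adherence -> Treatment
That exhausts the simple backdoor paths. Count: 2.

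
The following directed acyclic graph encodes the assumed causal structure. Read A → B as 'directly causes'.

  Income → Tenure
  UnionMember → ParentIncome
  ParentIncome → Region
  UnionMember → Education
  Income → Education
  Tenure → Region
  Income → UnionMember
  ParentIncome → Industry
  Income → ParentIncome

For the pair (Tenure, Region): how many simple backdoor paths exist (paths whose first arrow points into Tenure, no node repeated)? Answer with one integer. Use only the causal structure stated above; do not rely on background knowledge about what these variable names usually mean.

A backdoor path from Tenure to Region is any simple undirected path whose first edge points into Tenure (i.e. leaves Tenure via a parent).
Parents of Tenure: {Income}.
Enumerating:
  P1: Tenure <- Income -> UnionMember -> ParentIncome -> Region
  P2: Tenure <- Income -> ParentIncome -> Region
  P3: Tenure <- Income -> Education <- UnionMember -> ParentIncome -> Region
That exhausts the simple backdoor paths. Count: 3.

3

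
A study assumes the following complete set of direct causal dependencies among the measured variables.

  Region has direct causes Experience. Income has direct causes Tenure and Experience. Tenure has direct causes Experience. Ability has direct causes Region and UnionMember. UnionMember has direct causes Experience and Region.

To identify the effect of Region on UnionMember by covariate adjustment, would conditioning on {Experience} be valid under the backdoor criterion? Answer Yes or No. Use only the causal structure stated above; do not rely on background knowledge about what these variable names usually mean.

Yes

Backdoor paths from Region to UnionMember (paths whose first edge points into Region):
  P1: Region <- Experience -> UnionMember
Condition 1 (no descendant of Region in the set): holds — descendants of Region are {Ability, UnionMember}; none are in {Experience}.
Condition 2 (every backdoor path blocked by {Experience}):
  P1: blocked at fork node Experience ∈ conditioning set.
{Experience} satisfies the backdoor criterion.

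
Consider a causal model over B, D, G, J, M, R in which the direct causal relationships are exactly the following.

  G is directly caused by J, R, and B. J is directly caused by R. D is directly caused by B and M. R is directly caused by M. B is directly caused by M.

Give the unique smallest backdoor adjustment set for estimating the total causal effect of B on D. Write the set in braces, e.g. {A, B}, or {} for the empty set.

Variables eligible for adjustment (non-descendants of B, excluding B and D): {J, M, R}.
Backdoor paths from B to D:
  P1: B <- M -> D
The empty set is not sufficient: P1 (B <- M -> D) has no collider blocking it and no conditioned non-collider, so it is open.
Try {M}:
  P1: blocked at fork node M ∈ conditioning set.
{M} contains no descendant of B and blocks every backdoor path.
No other singleton works — e.g. {R} leaves P1 open — so {M} is the unique smallest valid adjustment set.

{M}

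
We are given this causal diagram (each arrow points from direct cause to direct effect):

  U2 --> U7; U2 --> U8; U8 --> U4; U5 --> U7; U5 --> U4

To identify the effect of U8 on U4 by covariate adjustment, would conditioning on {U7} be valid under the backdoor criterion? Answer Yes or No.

Backdoor paths from U8 to U4 (paths whose first edge points into U8):
  P1: U8 <- U2 -> U7 <- U5 -> U4
Condition 1 (no descendant of U8 in the set): holds — descendants of U8 are {U4}; none are in {U7}.
Condition 2 (every backdoor path blocked by {U7}):
  P1: open — collider(s) U7 are conditioned on (or have a conditioned descendant) and no non-collider on the path is in the set.
{U7} does not satisfy the backdoor criterion.

No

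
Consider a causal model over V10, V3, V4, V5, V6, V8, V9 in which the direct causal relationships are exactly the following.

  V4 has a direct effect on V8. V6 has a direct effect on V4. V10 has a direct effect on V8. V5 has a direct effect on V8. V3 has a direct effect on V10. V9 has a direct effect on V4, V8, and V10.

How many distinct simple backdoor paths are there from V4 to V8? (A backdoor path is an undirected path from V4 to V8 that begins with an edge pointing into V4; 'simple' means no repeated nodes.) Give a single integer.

A backdoor path from V4 to V8 is any simple undirected path whose first edge points into V4 (i.e. leaves V4 via a parent).
Parents of V4: {V6, V9}.
Enumerating:
  P1: V4 <- V9 -> V10 -> V8
  P2: V4 <- V9 -> V8
That exhausts the simple backdoor paths. Count: 2.

2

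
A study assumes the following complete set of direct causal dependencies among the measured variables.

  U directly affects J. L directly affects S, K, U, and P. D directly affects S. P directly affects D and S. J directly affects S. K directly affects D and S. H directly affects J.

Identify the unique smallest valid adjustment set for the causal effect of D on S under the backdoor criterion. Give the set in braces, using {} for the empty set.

{K, P}

Variables eligible for adjustment (non-descendants of D, excluding D and S): {H, J, K, L, P, U}.
Backdoor paths from D to S:
  P1: D <- P <- L -> U -> J -> S
  P2: D <- P <- L -> K -> S
  P3: D <- P <- L -> S
  P4: D <- P -> S
  P5: D <- K <- L -> U -> J -> S
  P6: D <- K <- L -> P -> S
  P7: D <- K <- L -> S
  P8: D <- K -> S
The empty set is not sufficient: P1 (D <- P <- L -> U -> J -> S) has no collider blocking it and no conditioned non-collider, so it is open.
Try {K, P}:
  P1: blocked at chain node P ∈ conditioning set.
  P2: blocked at chain node P ∈ conditioning set.
  P3: blocked at chain node P ∈ conditioning set.
  P4: blocked at fork node P ∈ conditioning set.
  P5: blocked at chain node K ∈ conditioning set.
  P6: blocked at chain node K ∈ conditioning set.
  P7: blocked at chain node K ∈ conditioning set.
  P8: blocked at fork node K ∈ conditioning set.
{K, P} contains no descendant of D and blocks every backdoor path.
Every element of {K, P} is needed (dropping K leaves P5 open; dropping P leaves P1 open), so no proper subset is valid.
Among all size-2 subsets of the eligible variables, only {K, P} blocks every backdoor path, so it is the unique smallest valid adjustment set.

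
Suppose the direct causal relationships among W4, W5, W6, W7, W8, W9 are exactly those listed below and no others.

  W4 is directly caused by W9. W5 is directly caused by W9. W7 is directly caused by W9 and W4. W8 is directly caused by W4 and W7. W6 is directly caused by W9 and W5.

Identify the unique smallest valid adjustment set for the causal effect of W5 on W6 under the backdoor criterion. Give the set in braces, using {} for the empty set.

{W9}

Variables eligible for adjustment (non-descendants of W5, excluding W5 and W6): {W4, W7, W8, W9}.
Backdoor paths from W5 to W6:
  P1: W5 <- W9 -> W6
The empty set is not sufficient: P1 (W5 <- W9 -> W6) has no collider blocking it and no conditioned non-collider, so it is open.
Try {W9}:
  P1: blocked at fork node W9 ∈ conditioning set.
{W9} contains no descendant of W5 and blocks every backdoor path.
No other singleton works — e.g. {W4} leaves P1 open — so {W9} is the unique smallest valid adjustment set.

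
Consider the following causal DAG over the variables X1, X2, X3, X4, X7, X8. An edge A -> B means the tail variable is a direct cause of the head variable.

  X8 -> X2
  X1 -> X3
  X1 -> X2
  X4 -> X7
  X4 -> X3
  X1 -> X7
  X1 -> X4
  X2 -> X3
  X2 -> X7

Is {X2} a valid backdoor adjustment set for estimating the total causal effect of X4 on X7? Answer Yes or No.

No

Backdoor paths from X4 to X7 (paths whose first edge points into X4):
  P1: X4 <- X1 -> X2 -> X7
  P2: X4 <- X1 -> X3 <- X2 -> X7
  P3: X4 <- X1 -> X7
Condition 1 (no descendant of X4 in the set): holds — descendants of X4 are {X3, X7}; none are in {X2}.
Condition 2 (every backdoor path blocked by {X2}):
  P1: blocked at chain node X2 ∈ conditioning set.
  P2: blocked at collider X3 (neither it nor any descendant is in the conditioning set).
  P3: open — no interior node is in the conditioning set.
{X2} does not satisfy the backdoor criterion.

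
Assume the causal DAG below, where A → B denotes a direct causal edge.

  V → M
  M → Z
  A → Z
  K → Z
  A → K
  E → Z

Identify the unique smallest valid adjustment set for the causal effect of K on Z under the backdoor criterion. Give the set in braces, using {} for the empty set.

{A}

Variables eligible for adjustment (non-descendants of K, excluding K and Z): {A, E, M, V}.
Backdoor paths from K to Z:
  P1: K <- A -> Z
The empty set is not sufficient: P1 (K <- A -> Z) has no collider blocking it and no conditioned non-collider, so it is open.
Try {A}:
  P1: blocked at fork node A ∈ conditioning set.
{A} contains no descendant of K and blocks every backdoor path.
No other singleton works — e.g. {V} leaves P1 open — so {A} is the unique smallest valid adjustment set.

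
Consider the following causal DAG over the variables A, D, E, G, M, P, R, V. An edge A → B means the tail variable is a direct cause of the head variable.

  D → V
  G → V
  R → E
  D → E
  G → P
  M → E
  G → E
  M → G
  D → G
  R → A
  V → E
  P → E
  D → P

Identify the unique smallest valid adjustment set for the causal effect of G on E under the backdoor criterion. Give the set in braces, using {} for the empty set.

Variables eligible for adjustment (non-descendants of G, excluding G and E): {A, D, M, R}.
Backdoor paths from G to E:
  P1: G <- M -> E
  P2: G <- D -> V -> E
  P3: G <- D -> P -> E
  P4: G <- D -> E
The empty set is not sufficient: P1 (G <- M -> E) has no collider blocking it and no conditioned non-collider, so it is open.
Try {D, M}:
  P1: blocked at fork node M ∈ conditioning set.
  P2: blocked at fork node D ∈ conditioning set.
  P3: blocked at fork node D ∈ conditioning set.
  P4: blocked at fork node D ∈ conditioning set.
{D, M} contains no descendant of G and blocks every backdoor path.
Every element of {D, M} is needed (dropping D leaves P2 open; dropping M leaves P1 open), so no proper subset is valid.
Among all size-2 subsets of the eligible variables, only {D, M} blocks every backdoor path, so it is the unique smallest valid adjustment set.

{D, M}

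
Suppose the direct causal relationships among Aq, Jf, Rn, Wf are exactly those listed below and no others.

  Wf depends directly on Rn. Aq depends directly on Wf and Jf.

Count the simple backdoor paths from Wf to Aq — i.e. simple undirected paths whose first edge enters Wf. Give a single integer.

0

A backdoor path from Wf to Aq is any simple undirected path whose first edge points into Wf (i.e. leaves Wf via a parent).
Parents of Wf: {Rn}.
No simple path from any parent of Wf reaches Aq without revisiting Wf, so there are no backdoor paths.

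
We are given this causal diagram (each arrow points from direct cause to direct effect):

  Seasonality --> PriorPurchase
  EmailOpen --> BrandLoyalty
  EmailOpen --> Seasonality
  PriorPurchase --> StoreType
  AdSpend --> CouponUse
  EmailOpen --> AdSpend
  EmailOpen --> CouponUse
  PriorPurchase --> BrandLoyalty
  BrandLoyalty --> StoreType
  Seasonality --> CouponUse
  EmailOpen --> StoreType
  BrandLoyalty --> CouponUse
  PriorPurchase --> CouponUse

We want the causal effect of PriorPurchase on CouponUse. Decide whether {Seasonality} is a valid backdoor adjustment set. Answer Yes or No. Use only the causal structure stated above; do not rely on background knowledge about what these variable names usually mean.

Backdoor paths from PriorPurchase to CouponUse (paths whose first edge points into PriorPurchase):
  P1: PriorPurchase <- Seasonality <- EmailOpen -> AdSpend -> CouponUse
  P2: PriorPurchase <- Seasonality <- EmailOpen -> BrandLoyalty -> CouponUse
  P3: PriorPurchase <- Seasonality <- EmailOpen -> CouponUse
  P4: PriorPurchase <- Seasonality <- EmailOpen -> StoreType <- BrandLoyalty -> CouponUse
  P5: PriorPurchase <- Seasonality -> CouponUse
Condition 1 (no descendant of PriorPurchase in the set): holds — descendants of PriorPurchase are {BrandLoyalty, CouponUse, StoreType}; none are in {Seasonality}.
Condition 2 (every backdoor path blocked by {Seasonality}):
  P1: blocked at chain node Seasonality ∈ conditioning set.
  P2: blocked at chain node Seasonality ∈ conditioning set.
  P3: blocked at chain node Seasonality ∈ conditioning set.
  P4: blocked at chain node Seasonality ∈ conditioning set.
  P5: blocked at fork node Seasonality ∈ conditioning set.
{Seasonality} satisfies the backdoor criterion.

Yes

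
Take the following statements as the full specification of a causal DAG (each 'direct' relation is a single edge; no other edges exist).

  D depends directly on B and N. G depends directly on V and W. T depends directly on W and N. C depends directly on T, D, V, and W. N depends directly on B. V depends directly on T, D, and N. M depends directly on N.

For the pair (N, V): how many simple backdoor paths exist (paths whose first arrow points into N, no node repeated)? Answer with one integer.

A backdoor path from N to V is any simple undirected path whose first edge points into N (i.e. leaves N via a parent).
Parents of N: {B}.
Enumerating:
  P1: N <- B -> D -> V
  P2: N <- B -> D -> C <- W -> T -> V
  P3: N <- B -> D -> C <- W -> G <- V
  P4: N <- B -> D -> C <- T <- W -> G <- V
  P5: N <- B -> D -> C <- T -> V
  P6: N <- B -> D -> C <- V
That exhausts the simple backdoor paths. Count: 6.

6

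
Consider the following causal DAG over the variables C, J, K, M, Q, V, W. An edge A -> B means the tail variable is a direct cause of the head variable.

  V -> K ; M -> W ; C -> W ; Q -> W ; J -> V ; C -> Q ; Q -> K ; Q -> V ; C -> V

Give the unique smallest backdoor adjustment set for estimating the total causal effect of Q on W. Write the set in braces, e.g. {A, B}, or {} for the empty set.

Variables eligible for adjustment (non-descendants of Q, excluding Q and W): {C, J, M}.
Backdoor paths from Q to W:
  P1: Q <- C -> W
The empty set is not sufficient: P1 (Q <- C -> W) has no collider blocking it and no conditioned non-collider, so it is open.
Try {C}:
  P1: blocked at fork node C ∈ conditioning set.
{C} contains no descendant of Q and blocks every backdoor path.
No other singleton works — e.g. {J} leaves P1 open — so {C} is the unique smallest valid adjustment set.

{C}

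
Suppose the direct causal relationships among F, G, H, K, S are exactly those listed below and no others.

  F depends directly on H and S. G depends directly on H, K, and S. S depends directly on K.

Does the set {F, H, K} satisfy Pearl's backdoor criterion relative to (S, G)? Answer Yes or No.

Backdoor paths from S to G (paths whose first edge points into S):
  P1: S <- K -> G
Condition 1 (no descendant of S in the set): FAILS — F is a descendant of S.
Condition 2 (every backdoor path blocked by {F, H, K}):
  P1: blocked at fork node K ∈ conditioning set.
{F, H, K} does not satisfy the backdoor criterion.

No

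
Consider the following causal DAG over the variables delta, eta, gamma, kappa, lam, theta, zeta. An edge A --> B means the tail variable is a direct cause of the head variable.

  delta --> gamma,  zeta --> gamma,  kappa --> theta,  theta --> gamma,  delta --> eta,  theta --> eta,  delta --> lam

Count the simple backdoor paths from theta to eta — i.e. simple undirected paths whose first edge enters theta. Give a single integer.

0

A backdoor path from theta to eta is any simple undirected path whose first edge points into theta (i.e. leaves theta via a parent).
Parents of theta: {kappa}.
No simple path from any parent of theta reaches eta without revisiting theta, so there are no backdoor paths.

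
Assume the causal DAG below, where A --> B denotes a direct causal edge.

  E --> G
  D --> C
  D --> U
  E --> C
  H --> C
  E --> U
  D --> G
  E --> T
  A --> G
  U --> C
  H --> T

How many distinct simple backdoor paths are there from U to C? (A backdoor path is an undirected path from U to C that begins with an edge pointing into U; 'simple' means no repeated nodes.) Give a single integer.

A backdoor path from U to C is any simple undirected path whose first edge points into U (i.e. leaves U via a parent).
Parents of U: {D, E}.
Enumerating:
  P1: U <- E -> T <- H -> C
  P2: U <- E -> G <- D -> C
  P3: U <- E -> C
  P4: U <- D -> G <- E -> T <- H -> C
  P5: U <- D -> G <- E -> C
  P6: U <- D -> C
That exhausts the simple backdoor paths. Count: 6.

6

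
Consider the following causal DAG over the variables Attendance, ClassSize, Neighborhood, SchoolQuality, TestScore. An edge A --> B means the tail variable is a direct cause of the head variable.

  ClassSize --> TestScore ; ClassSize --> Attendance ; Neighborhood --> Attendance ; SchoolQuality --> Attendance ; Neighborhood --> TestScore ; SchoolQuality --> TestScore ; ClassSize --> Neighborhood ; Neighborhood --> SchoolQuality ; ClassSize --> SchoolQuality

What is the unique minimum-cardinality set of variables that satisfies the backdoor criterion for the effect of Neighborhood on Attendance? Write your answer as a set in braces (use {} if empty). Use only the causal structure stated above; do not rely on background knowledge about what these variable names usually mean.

Variables eligible for adjustment (non-descendants of Neighborhood, excluding Neighborhood and Attendance): {ClassSize}.
Backdoor paths from Neighborhood to Attendance:
  P1: Neighborhood <- ClassSize -> SchoolQuality -> Attendance
  P2: Neighborhood <- ClassSize -> TestScore <- SchoolQuality -> Attendance
  P3: Neighborhood <- ClassSize -> Attendance
The empty set is not sufficient: P1 (Neighborhood <- ClassSize -> SchoolQuality -> Attendance) has no collider blocking it and no conditioned non-collider, so it is open.
Try {ClassSize}:
  P1: blocked at fork node ClassSize ∈ conditioning set.
  P2: blocked at fork node ClassSize ∈ conditioning set.
  P3: blocked at fork node ClassSize ∈ conditioning set.
{ClassSize} contains no descendant of Neighborhood and blocks every backdoor path.
{ClassSize} is the unique smallest valid adjustment set.

{ClassSize}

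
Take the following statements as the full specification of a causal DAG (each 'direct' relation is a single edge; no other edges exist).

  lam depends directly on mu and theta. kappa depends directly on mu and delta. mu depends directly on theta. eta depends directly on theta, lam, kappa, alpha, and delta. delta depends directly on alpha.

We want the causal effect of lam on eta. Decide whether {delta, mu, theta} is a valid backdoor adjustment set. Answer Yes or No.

Yes

Backdoor paths from lam to eta (paths whose first edge points into lam):
  P1: lam <- theta -> mu -> kappa <- delta <- alpha -> eta
  P2: lam <- theta -> mu -> kappa <- delta -> eta
  P3: lam <- theta -> mu -> kappa -> eta
  P4: lam <- theta -> eta
  P5: lam <- mu <- theta -> eta
  P6: lam <- mu -> kappa <- delta <- alpha -> eta
  P7: lam <- mu -> kappa <- delta -> eta
  P8: lam <- mu -> kappa -> eta
Condition 1 (no descendant of lam in the set): holds — descendants of lam are {eta}; none are in {delta, mu, theta}.
Condition 2 (every backdoor path blocked by {delta, mu, theta}):
  P1: blocked at fork node theta ∈ conditioning set.
  P2: blocked at fork node theta ∈ conditioning set.
  P3: blocked at fork node theta ∈ conditioning set.
  P4: blocked at fork node theta ∈ conditioning set.
  P5: blocked at chain node mu ∈ conditioning set.
  P6: blocked at fork node mu ∈ conditioning set.
  P7: blocked at fork node mu ∈ conditioning set.
  P8: blocked at fork node mu ∈ conditioning set.
{delta, mu, theta} satisfies the backdoor criterion.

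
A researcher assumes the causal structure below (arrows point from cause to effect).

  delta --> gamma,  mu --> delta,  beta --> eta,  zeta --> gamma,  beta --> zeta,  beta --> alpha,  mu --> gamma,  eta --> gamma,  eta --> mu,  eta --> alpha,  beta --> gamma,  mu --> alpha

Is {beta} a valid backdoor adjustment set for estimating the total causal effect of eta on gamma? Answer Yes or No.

Yes

Backdoor paths from eta to gamma (paths whose first edge points into eta):
  P1: eta <- beta -> zeta -> gamma
  P2: eta <- beta -> alpha <- mu -> delta -> gamma
  P3: eta <- beta -> alpha <- mu -> gamma
  P4: eta <- beta -> gamma
Condition 1 (no descendant of eta in the set): holds — descendants of eta are {alpha, delta, gamma, mu}; none are in {beta}.
Condition 2 (every backdoor path blocked by {beta}):
  P1: blocked at fork node beta ∈ conditioning set.
  P2: blocked at fork node beta ∈ conditioning set.
  P3: blocked at fork node beta ∈ conditioning set.
  P4: blocked at fork node beta ∈ conditioning set.
{beta} satisfies the backdoor criterion.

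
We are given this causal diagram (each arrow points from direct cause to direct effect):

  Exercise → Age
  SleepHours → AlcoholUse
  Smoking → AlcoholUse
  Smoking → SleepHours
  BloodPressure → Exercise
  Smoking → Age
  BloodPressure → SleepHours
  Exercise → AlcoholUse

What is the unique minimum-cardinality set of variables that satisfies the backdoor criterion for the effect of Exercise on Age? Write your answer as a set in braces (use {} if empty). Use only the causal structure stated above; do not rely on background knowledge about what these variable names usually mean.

{}

Variables eligible for adjustment (non-descendants of Exercise, excluding Exercise and Age): {BloodPressure, SleepHours, Smoking}.
Backdoor paths from Exercise to Age:
  P1: Exercise <- BloodPressure -> SleepHours <- Smoking -> Age
  P2: Exercise <- BloodPressure -> SleepHours -> AlcoholUse <- Smoking -> Age
Each backdoor path contains an unconditioned collider, so every path is already blocked with the empty conditioning set:
  P1: blocked at collider SleepHours (neither it nor any descendant is in the conditioning set).
  P2: blocked at collider AlcoholUse (neither it nor any descendant is in the conditioning set).
The empty set is therefore the unique smallest valid set.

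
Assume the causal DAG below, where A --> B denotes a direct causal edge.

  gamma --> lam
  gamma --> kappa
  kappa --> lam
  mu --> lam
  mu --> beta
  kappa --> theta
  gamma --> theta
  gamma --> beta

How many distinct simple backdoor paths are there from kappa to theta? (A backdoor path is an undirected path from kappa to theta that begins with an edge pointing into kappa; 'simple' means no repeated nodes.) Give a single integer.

1

A backdoor path from kappa to theta is any simple undirected path whose first edge points into kappa (i.e. leaves kappa via a parent).
Parents of kappa: {gamma}.
Enumerating:
  P1: kappa <- gamma -> theta
That exhausts the simple backdoor paths. Count: 1.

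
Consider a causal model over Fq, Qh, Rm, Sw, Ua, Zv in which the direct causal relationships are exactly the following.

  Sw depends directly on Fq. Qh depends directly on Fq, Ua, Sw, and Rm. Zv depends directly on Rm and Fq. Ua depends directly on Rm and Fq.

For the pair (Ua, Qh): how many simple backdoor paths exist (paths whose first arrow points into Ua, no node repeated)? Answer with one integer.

A backdoor path from Ua to Qh is any simple undirected path whose first edge points into Ua (i.e. leaves Ua via a parent).
Parents of Ua: {Fq, Rm}.
Enumerating:
  P1: Ua <- Fq -> Sw -> Qh
  P2: Ua <- Fq -> Qh
  P3: Ua <- Fq -> Zv <- Rm -> Qh
  P4: Ua <- Rm -> Qh
  P5: Ua <- Rm -> Zv <- Fq -> Sw -> Qh
  P6: Ua <- Rm -> Zv <- Fq -> Qh
That exhausts the simple backdoor paths. Count: 6.

6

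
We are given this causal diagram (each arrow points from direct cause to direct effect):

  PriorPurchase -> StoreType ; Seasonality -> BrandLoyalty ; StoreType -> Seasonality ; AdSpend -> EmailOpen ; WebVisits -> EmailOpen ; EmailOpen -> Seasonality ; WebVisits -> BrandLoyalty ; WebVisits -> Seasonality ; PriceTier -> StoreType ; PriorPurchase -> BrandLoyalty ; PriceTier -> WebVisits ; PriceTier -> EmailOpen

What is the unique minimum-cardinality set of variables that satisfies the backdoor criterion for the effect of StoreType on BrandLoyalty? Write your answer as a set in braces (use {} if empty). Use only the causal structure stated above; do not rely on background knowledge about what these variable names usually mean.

Variables eligible for adjustment (non-descendants of StoreType, excluding StoreType and BrandLoyalty): {AdSpend, EmailOpen, PriceTier, PriorPurchase, WebVisits}.
Backdoor paths from StoreType to BrandLoyalty:
  P1: StoreType <- PriorPurchase -> BrandLoyalty
  P2: StoreType <- PriceTier -> WebVisits -> EmailOpen -> Seasonality -> BrandLoyalty
  P3: StoreType <- PriceTier -> WebVisits -> Seasonality -> BrandLoyalty
  P4: StoreType <- PriceTier -> WebVisits -> BrandLoyalty
  P5: StoreType <- PriceTier -> EmailOpen <- WebVisits -> Seasonality -> BrandLoyalty
  P6: StoreType <- PriceTier -> EmailOpen <- WebVisits -> BrandLoyalty
  P7: StoreType <- PriceTier -> EmailOpen -> Seasonality <- WebVisits -> BrandLoyalty
  P8: StoreType <- PriceTier -> EmailOpen -> Seasonality -> BrandLoyalty
The empty set is not sufficient: P1 (StoreType <- PriorPurchase -> BrandLoyalty) has no collider blocking it and no conditioned non-collider, so it is open.
Try {PriceTier, PriorPurchase}:
  P1: blocked at fork node PriorPurchase ∈ conditioning set.
  P2: blocked at fork node PriceTier ∈ conditioning set.
  P3: blocked at fork node PriceTier ∈ conditioning set.
  P4: blocked at fork node PriceTier ∈ conditioning set.
  P5: blocked at fork node PriceTier ∈ conditioning set.
  P6: blocked at fork node PriceTier ∈ conditioning set.
  P7: blocked at fork node PriceTier ∈ conditioning set.
  P8: blocked at fork node PriceTier ∈ conditioning set.
{PriceTier, PriorPurchase} contains no descendant of StoreType and blocks every backdoor path.
Every element of {PriceTier, PriorPurchase} is needed (dropping PriceTier leaves P2 open; dropping PriorPurchase leaves P1 open), so no proper subset is valid.
Among all size-2 subsets of the eligible variables, only {PriceTier, PriorPurchase} blocks every backdoor path, so it is the unique smallest valid adjustment set.

{PriceTier, PriorPurchase}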